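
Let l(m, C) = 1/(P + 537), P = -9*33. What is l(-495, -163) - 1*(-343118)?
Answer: 82348321/240 ≈ 3.4312e+5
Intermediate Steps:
P = -297
l(m, C) = 1/240 (l(m, C) = 1/(-297 + 537) = 1/240)
l(-495, -163) - 1*(-343118) = 1/240 - 1*(-343118) = 1/240 + 343118 = 82348321/240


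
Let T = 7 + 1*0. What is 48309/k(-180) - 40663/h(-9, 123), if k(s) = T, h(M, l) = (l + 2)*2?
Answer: 11792609/1750 ≈ 6738.6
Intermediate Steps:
h(M, l) = 4 + 2*l (h(M, l) = (2 + l)*2 = 4 + 2*l)
T = 7 (T = 7 + 0 = 7)
k(s) = 7
48309/k(-180) - 40663/h(-9, 123) = 48309/7 - 40663/(4 + 2*123) = 48309*(⅐) - 40663/(4 + 246) = 48309/7 - 40663/250 = 11792609/1750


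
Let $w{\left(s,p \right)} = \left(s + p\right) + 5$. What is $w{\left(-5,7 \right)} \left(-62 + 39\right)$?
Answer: $-161$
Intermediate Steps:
$w{\left(s,p \right)} = 5 + p + s$ ($w{\left(s,p \right)} = \left(p + s\right) + 5 = 5 + p + s$)
$w{\left(-5,7 \right)} \left(-62 + 39\right) = \left(5 + 7 - 5\right) \left(-62 + 39\right) = 7 \left(-23\right) = -161$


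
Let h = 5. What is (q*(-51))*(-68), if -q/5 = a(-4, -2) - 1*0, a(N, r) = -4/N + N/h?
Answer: -3468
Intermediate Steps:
a(N, r) = -4/N + N/5
q = -1 (q = -5*((-4/(-4) + (1/5)*(-4)) - 1*0) = -5*((-4*(-1/4) - 4/5) + 0) = -5*((1 - 4/5) + 0) = -5*(1/5 + 0) = -5*1/5 = -1)
(q*(-51))*(-68) = -1*(-51)*(-68) = 51*(-68) = -3468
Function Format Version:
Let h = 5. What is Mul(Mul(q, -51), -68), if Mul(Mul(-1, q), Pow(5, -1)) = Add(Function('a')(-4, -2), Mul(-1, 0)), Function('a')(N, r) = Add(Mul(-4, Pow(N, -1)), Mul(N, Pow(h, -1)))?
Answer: -3468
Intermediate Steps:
Function('a')(N, r) = Add(Mul(-4, Pow(N, -1)), Mul(Rational(1, 5), N)) (Function('a')(N, r) = Add(Mul(-4, Pow(N, -1)), Mul(N, Pow(5, -1))) = Add(Mul(-4, Pow(N, -1)), Mul(N, Rational(1, 5))) = Add(Mul(-4, Pow(N, -1)), Mul(Rational(1, 5), N)))
q = -1 (q = Mul(-5, Add(Add(Mul(-4, Pow(-4, -1)), Mul(Rational(1, 5), -4)), Mul(-1, 0))) = Mul(-5, Add(Add(Mul(-4, Rational(-1, 4)), Rational(-4, 5)), 0)) = Mul(-5, Add(Add(1, Rational(-4, 5)), 0)) = Mul(-5, Add(Rational(1, 5), 0)) = Mul(-5, Rational(1, 5)) = -1)
Mul(Mul(q, -51), -68) = Mul(Mul(-1, -51), -68) = Mul(51, -68) = -3468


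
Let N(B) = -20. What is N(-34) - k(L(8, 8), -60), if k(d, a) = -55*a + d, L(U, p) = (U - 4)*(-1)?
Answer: -3316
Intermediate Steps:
L(U, p) = 4 - U (L(U, p) = (-4 + U)*(-1) = 4 - U)
k(d, a) = d - 55*a
N(-34) - k(L(8, 8), -60) = -20 - ((4 - 1*8) - 55*(-60)) = -20 - ((4 - 8) + 3300) = -20 - (-4 + 3300) = -20 - 1*3296 = -20 - 3296 = -3316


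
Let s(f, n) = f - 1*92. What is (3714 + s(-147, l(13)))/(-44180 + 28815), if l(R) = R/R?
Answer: -695/3073 ≈ -0.22616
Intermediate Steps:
l(R) = 1
s(f, n) = -92 + f (s(f, n) = f - 92 = -92 + f)
(3714 + s(-147, l(13)))/(-44180 + 28815) = (3714 + (-92 - 147))/(-44180 + 28815) = (3714 - 239)/(-15365) = 3475*(-1/15365) = -695/3073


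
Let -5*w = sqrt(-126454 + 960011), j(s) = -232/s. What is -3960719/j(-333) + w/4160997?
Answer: -1318919427/232 - sqrt(833557)/20804985 ≈ -5.6850e+6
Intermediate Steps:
w = -sqrt(833557)/5 (w = -sqrt(-126454 + 960011)/5 = -sqrt(833557)/5 ≈ -182.60)
-3960719/j(-333) + w/4160997 = -3960719/((-232/(-333))) - sqrt(833557)/5/4160997 = -3960719/((-232*(-1/333))) - sqrt(833557)/5*(1/4160997) = -3960719/232/333 - sqrt(833557)/20804985 = -3960719*333/232 - sqrt(833557)/20804985 = -1318919427/232 - sqrt(833557)/20804985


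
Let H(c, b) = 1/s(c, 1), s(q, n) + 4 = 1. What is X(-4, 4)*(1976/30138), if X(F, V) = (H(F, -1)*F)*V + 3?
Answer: 24700/45207 ≈ 0.54638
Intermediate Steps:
s(q, n) = -3 (s(q, n) = -4 + 1 = -3)
H(c, b) = -1/3 (H(c, b) = 1/(-3) = -1/3)
X(F, V) = 3 - F*V/3 (X(F, V) = (-F/3)*V + 3 = -F*V/3 + 3 = 3 - F*V/3)
X(-4, 4)*(1976/30138) = (3 - 1/3*(-4)*4)*(1976/30138) = (3 + 16/3)*(1976*(1/30138)) = (25/3)*(988/15069) = 24700/45207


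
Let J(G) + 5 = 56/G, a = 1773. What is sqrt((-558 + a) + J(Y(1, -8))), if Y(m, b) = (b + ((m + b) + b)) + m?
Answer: sqrt(146102)/11 ≈ 34.748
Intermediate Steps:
Y(m, b) = 2*m + 3*b (Y(m, b) = (b + ((b + m) + b)) + m = (b + (m + 2*b)) + m = (m + 3*b) + m = 2*m + 3*b)
J(G) = -5 + 56/G
sqrt((-558 + a) + J(Y(1, -8))) = sqrt((-558 + 1773) + (-5 + 56/(2*1 + 3*(-8)))) = sqrt(1215 + (-5 + 56/(2 - 24))) = sqrt(1215 + (-5 + 56/(-22))) = sqrt(1215 + (-5 + 56*(-1/22))) = sqrt(1215 + (-5 - 28/11)) = sqrt(1215 - 83/11) = sqrt(13282/11) = sqrt(146102)/11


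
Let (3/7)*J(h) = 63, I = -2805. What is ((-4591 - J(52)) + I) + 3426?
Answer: -4117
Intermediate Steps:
J(h) = 147 (J(h) = (7/3)*63 = 147)
((-4591 - J(52)) + I) + 3426 = ((-4591 - 1*147) - 2805) + 3426 = ((-4591 - 147) - 2805) + 3426 = (-4738 - 2805) + 3426 = -7543 + 3426 = -4117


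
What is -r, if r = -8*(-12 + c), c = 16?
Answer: 32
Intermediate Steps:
r = -32 (r = -8*(-12 + 16) = -8*4 = -32)
-r = -1*(-32) = 32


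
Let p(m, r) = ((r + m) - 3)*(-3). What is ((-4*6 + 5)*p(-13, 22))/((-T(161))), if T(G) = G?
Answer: -342/161 ≈ -2.1242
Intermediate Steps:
p(m, r) = 9 - 3*m - 3*r (p(m, r) = ((m + r) - 3)*(-3) = (-3 + m + r)*(-3) = 9 - 3*m - 3*r)
((-4*6 + 5)*p(-13, 22))/((-T(161))) = ((-4*6 + 5)*(9 - 3*(-13) - 3*22))/((-1*161)) = ((-24 + 5)*(9 + 39 - 66))/(-161) = -19*(-18)*(-1/161) = 342*(-1/161) = -342/161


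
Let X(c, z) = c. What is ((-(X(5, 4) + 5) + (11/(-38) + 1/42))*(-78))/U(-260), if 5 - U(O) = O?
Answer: 106496/35245 ≈ 3.0216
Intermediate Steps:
U(O) = 5 - O
((-(X(5, 4) + 5) + (11/(-38) + 1/42))*(-78))/U(-260) = ((-(5 + 5) + (11/(-38) + 1/42))*(-78))/(5 - 1*(-260)) = ((-1*10 + (11*(-1/38) + 1*(1/42)))*(-78))/(5 + 260) = ((-10 + (-11/38 + 1/42))*(-78))/265 = ((-10 - 106/399)*(-78))*(1/265) = -4096/399*(-78)*(1/265) = (106496/133)*(1/265) = 106496/35245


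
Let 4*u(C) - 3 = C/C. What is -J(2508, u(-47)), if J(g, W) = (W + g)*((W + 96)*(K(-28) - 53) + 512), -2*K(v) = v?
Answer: 8206939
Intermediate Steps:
u(C) = 1 (u(C) = ¾ + (C/C)/4 = ¾ + (¼)*1 = ¾ + ¼ = 1)
K(v) = -v/2
J(g, W) = (-3232 - 39*W)*(W + g) (J(g, W) = (W + g)*((W + 96)*(-½*(-28) - 53) + 512) = (W + g)*((96 + W)*(14 - 53) + 512) = (W + g)*((96 + W)*(-39) + 512) = (W + g)*((-3744 - 39*W) + 512) = (W + g)*(-3232 - 39*W) = (-3232 - 39*W)*(W + g))
-J(2508, u(-47)) = -(-3232*1 - 3232*2508 - 39*1² - 39*1*2508) = -(-3232 - 8105856 - 39*1 - 97812) = -(-3232 - 8105856 - 39 - 97812) = -1*(-8206939) = 8206939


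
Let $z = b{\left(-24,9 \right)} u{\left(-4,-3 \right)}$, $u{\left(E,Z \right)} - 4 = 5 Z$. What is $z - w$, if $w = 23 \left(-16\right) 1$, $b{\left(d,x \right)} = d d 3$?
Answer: $-18640$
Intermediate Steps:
$u{\left(E,Z \right)} = 4 + 5 Z$
$b{\left(d,x \right)} = 3 d^{2}$ ($b{\left(d,x \right)} = d^{2} \cdot 3 = 3 d^{2}$)
$z = -19008$ ($z = 3 \left(-24\right)^{2} \left(4 + 5 \left(-3\right)\right) = 3 \cdot 576 \left(4 - 15\right) = 1728 \left(-11\right) = -19008$)
$w = -368$ ($w = \left(-368\right) 1 = -368$)
$z - w = -19008 - -368 = -19008 + 368 = -18640$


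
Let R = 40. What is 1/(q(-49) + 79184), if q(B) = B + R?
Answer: 1/79175 ≈ 1.2630e-5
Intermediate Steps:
q(B) = 40 + B (q(B) = B + 40 = 40 + B)
1/(q(-49) + 79184) = 1/((40 - 49) + 79184) = 1/(-9 + 79184) = 1/79175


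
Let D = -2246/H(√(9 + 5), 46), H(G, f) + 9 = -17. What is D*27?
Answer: 30321/13 ≈ 2332.4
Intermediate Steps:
H(G, f) = -26 (H(G, f) = -9 - 17 = -26)
D = 1123/13 (D = -2246/(-26) = -2246*(-1/26) = 1123/13 ≈ 86.385)
D*27 = (1123/13)*27 = 30321/13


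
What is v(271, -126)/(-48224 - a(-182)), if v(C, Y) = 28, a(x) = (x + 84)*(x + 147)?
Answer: -14/25827 ≈ -0.00054207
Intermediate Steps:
a(x) = (84 + x)*(147 + x)
v(271, -126)/(-48224 - a(-182)) = 28/(-48224 - (12348 + (-182)**2 + 231*(-182))) = 28/(-48224 - (12348 + 33124 - 42042)) = 28/(-48224 - 1*3430) = 28/(-48224 - 3430) = 28/(-51654) = 28*(-1/51654) = -14/25827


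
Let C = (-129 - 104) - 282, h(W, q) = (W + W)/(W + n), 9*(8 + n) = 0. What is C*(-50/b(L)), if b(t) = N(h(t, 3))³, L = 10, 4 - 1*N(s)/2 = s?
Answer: -12875/864 ≈ -14.902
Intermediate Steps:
n = -8 (n = -8 + (⅑)*0 = -8 + 0 = -8)
h(W, q) = 2*W/(-8 + W) (h(W, q) = (W + W)/(W - 8) = (2*W)/(-8 + W) = 2*W/(-8 + W))
N(s) = 8 - 2*s
b(t) = (8 - 4*t/(-8 + t))³
C = -515 (C = -233 - 282 = -515)
C*(-50/b(L)) = -(-25750)/(64*(-16 + 10)³/(-8 + 10)³) = -(-25750)/(64*(-6)³/2³) = -(-25750)/(64*(-216)*(⅛)) = -(-25750)/(-1728) = -(-25750)*(-1)/1728 = -515*25/864 = -12875/864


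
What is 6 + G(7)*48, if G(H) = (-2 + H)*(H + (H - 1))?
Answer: 3126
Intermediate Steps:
G(H) = (-1 + 2*H)*(-2 + H) (G(H) = (-2 + H)*(H + (-1 + H)) = (-2 + H)*(-1 + 2*H) = (-1 + 2*H)*(-2 + H))
6 + G(7)*48 = 6 + (2 - 5*7 + 2*7²)*48 = 6 + (2 - 35 + 2*49)*48 = 6 + (2 - 35 + 98)*48 = 6 + 65*48 = 6 + 3120 = 3126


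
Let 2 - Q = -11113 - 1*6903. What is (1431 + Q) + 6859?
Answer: 26308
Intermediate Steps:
Q = 18018 (Q = 2 - (-11113 - 1*6903) = 2 - (-11113 - 6903) = 2 - 1*(-18016) = 2 + 18016 = 18018)
(1431 + Q) + 6859 = (1431 + 18018) + 6859 = 19449 + 6859 = 26308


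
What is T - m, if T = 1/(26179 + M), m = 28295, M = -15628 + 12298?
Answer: -646512454/22849 ≈ -28295.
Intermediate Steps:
M = -3330
T = 1/22849 (T = 1/(26179 - 3330) = 1/22849 ≈ 4.3766e-5)
T - m = 1/22849 - 1*28295 = 1/22849 - 28295 = -646512454/22849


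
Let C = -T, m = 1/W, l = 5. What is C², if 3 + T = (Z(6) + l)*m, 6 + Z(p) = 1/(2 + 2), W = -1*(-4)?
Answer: 2601/256 ≈ 10.160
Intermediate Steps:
W = 4
Z(p) = -23/4 (Z(p) = -6 + 1/(2 + 2) = -6 + 1/4 = -6 + ¼ = -23/4)
m = ¼ (m = 1/4 = ¼ ≈ 0.25000)
T = -51/16 (T = -3 + (-23/4 + 5)*(¼) = -3 - ¾*¼ = -3 - 3/16 = -51/16 ≈ -3.1875)
C = 51/16 (C = -1*(-51/16) = 51/16 ≈ 3.1875)
C² = (51/16)² = 2601/256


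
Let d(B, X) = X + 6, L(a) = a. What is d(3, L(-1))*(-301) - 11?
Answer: -1516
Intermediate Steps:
d(B, X) = 6 + X
d(3, L(-1))*(-301) - 11 = (6 - 1)*(-301) - 11 = 5*(-301) - 11 = -1505 - 11 = -1516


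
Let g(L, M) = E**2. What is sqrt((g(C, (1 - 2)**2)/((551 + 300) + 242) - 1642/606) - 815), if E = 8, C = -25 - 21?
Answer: I*sqrt(89679579229434)/331179 ≈ 28.595*I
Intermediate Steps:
C = -46
g(L, M) = 64 (g(L, M) = 8**2 = 64)
sqrt((g(C, (1 - 2)**2)/((551 + 300) + 242) - 1642/606) - 815) = sqrt((64/((551 + 300) + 242) - 1642/606) - 815) = sqrt((64/(851 + 242) - 1642*1/606) - 815) = sqrt((64/1093 - 821/303) - 815) = sqrt(-877961/331179 - 815) = sqrt(-270788846/331179) = I*sqrt(89679579229434)/331179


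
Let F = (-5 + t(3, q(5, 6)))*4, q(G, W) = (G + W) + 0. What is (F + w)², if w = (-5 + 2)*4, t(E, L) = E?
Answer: 400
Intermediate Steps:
q(G, W) = G + W
F = -8 (F = (-5 + 3)*4 = -2*4 = -8)
w = -12 (w = -3*4 = -12)
(F + w)² = (-8 - 12)² = (-20)² = 400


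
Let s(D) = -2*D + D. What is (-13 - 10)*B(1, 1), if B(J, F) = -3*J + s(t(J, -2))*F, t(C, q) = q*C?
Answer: 23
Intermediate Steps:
t(C, q) = C*q
s(D) = -D
B(J, F) = -3*J + 2*F*J (B(J, F) = -3*J + (-J*(-2))*F = -3*J + (-(-2)*J)*F = -3*J + (2*J)*F = -3*J + 2*F*J)
(-13 - 10)*B(1, 1) = (-13 - 10)*(1*(-3 + 2*1)) = -23*(-3 + 2) = -23*(-1) = 23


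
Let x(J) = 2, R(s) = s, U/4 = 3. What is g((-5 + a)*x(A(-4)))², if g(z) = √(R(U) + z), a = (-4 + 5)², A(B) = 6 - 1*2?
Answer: 4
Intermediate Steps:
A(B) = 4 (A(B) = 6 - 2 = 4)
U = 12 (U = 4*3 = 12)
a = 1 (a = 1² = 1)
g(z) = √(12 + z)
g((-5 + a)*x(A(-4)))² = (√(12 + (-5 + 1)*2))² = (√(12 - 4*2))² = (√(12 - 8))² = (√4)² = 2² = 4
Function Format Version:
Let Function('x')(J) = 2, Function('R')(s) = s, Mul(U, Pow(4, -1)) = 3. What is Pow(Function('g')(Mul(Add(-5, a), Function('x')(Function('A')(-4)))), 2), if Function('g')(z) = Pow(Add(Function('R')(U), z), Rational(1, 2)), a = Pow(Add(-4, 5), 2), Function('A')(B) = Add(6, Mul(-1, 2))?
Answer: 4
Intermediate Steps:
Function('A')(B) = 4 (Function('A')(B) = Add(6, -2) = 4)
U = 12 (U = Mul(4, 3) = 12)
a = 1 (a = Pow(1, 2) = 1)
Function('g')(z) = Pow(Add(12, z), Rational(1, 2))
Pow(Function('g')(Mul(Add(-5, a), Function('x')(Function('A')(-4)))), 2) = Pow(Pow(Add(12, Mul(Add(-5, 1), 2)), Rational(1, 2)), 2) = Pow(Pow(Add(12, Mul(-4, 2)), Rational(1, 2)), 2) = Pow(Pow(Add(12, -8), Rational(1, 2)), 2) = Pow(Pow(4, Rational(1, 2)), 2) = Pow(2, 2) = 4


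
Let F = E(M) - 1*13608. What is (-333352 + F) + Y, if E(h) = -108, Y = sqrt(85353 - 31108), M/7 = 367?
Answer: -347068 + sqrt(54245) ≈ -3.4684e+5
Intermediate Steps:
M = 2569 (M = 7*367 = 2569)
Y = sqrt(54245) ≈ 232.91
F = -13716 (F = -108 - 1*13608 = -108 - 13608 = -13716)
(-333352 + F) + Y = (-333352 - 13716) + sqrt(54245) = -347068 + sqrt(54245)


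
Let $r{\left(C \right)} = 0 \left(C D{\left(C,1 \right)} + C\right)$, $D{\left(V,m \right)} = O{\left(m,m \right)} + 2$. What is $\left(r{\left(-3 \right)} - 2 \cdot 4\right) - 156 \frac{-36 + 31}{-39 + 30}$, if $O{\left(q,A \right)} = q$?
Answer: $- \frac{284}{3} \approx -94.667$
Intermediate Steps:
$D{\left(V,m \right)} = 2 + m$ ($D{\left(V,m \right)} = m + 2 = 2 + m$)
$r{\left(C \right)} = 0$ ($r{\left(C \right)} = 0 \left(C \left(2 + 1\right) + C\right) = 0 \left(C 3 + C\right) = 0 \left(3 C + C\right) = 0 \cdot 4 C = 0$)
$\left(r{\left(-3 \right)} - 2 \cdot 4\right) - 156 \frac{-36 + 31}{-39 + 30} = \left(0 - 2 \cdot 4\right) - 156 \frac{-36 + 31}{-39 + 30} = \left(0 - 8\right) - 156 \left(- \frac{5}{-9}\right) = \left(0 - 8\right) - 156 \left(\left(-5\right) \left(- \frac{1}{9}\right)\right) = -8 - \frac{260}{3} = - \frac{284}{3}$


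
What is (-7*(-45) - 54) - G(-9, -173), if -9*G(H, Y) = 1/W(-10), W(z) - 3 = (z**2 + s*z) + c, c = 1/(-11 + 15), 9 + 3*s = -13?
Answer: 1659181/6357 ≈ 261.00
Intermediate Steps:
s = -22/3 (s = -3 + (1/3)*(-13) = -3 - 13/3 = -22/3 ≈ -7.3333)
c = 1/4 ≈ 0.25000
W(z) = 13/4 + z**2 - 22*z/3 (W(z) = 3 + ((z**2 - 22*z/3) + 1/4) = 3 + (1/4 + z**2 - 22*z/3) = 13/4 + z**2 - 22*z/3)
G(H, Y) = -4/6357 (G(H, Y) = -1/(9*(13/4 + (-10)**2 - 22/3*(-10))) = -1/(9*(13/4 + 100 + 220/3)) = -1/(9*2119/12) = -1/9*12/2119 = -4/6357)
(-7*(-45) - 54) - G(-9, -173) = (-7*(-45) - 54) - 1*(-4/6357) = (315 - 54) + 4/6357 = 261 + 4/6357 = 1659181/6357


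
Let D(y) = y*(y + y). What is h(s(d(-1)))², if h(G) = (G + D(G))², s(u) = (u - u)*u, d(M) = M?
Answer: 0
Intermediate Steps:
s(u) = 0 (s(u) = 0*u = 0)
D(y) = 2*y² (D(y) = y*(2*y) = 2*y²)
h(G) = (G + 2*G²)²
h(s(d(-1)))² = (0²*(1 + 2*0)²)² = (0*(1 + 0)²)² = (0*1²)² = (0*1)² = 0² = 0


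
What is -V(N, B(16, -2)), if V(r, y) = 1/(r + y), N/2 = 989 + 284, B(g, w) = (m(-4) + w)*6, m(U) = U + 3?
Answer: -1/2528 ≈ -0.00039557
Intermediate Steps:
m(U) = 3 + U
B(g, w) = -6 + 6*w (B(g, w) = ((3 - 4) + w)*6 = (-1 + w)*6 = -6 + 6*w)
N = 2546 (N = 2*(989 + 284) = 2*1273 = 2546)
-V(N, B(16, -2)) = -1/(2546 + (-6 + 6*(-2))) = -1/(2546 + (-6 - 12)) = -1/(2546 - 18) = -1/2528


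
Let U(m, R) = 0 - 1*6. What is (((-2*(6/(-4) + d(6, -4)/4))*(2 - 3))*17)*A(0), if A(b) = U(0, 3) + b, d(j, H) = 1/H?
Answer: 1275/4 ≈ 318.75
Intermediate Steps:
U(m, R) = -6 (U(m, R) = 0 - 6 = -6)
A(b) = -6 + b
(((-2*(6/(-4) + d(6, -4)/4))*(2 - 3))*17)*A(0) = (((-2*(6/(-4) + 1/(-4*4)))*(2 - 3))*17)*(-6 + 0) = ((-2*(6*(-¼) - ¼*¼)*(-1))*17)*(-6) = ((-2*(-3/2 - 1/16)*(-1))*17)*(-6) = ((-2*(-25/16)*(-1))*17)*(-6) = (((25/8)*(-1))*17)*(-6) = -25/8*17*(-6) = -425/8*(-6) = 1275/4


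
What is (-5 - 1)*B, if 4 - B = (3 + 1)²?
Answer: 72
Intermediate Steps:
B = -12 (B = 4 - (3 + 1)² = 4 - 1*4² = 4 - 1*16 = 4 - 16 = -12)
(-5 - 1)*B = (-5 - 1)*(-12) = -6*(-12) = 72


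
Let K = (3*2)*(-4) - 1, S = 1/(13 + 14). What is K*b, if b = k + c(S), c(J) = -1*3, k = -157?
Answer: 4000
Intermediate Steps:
S = 1/27 ≈ 0.037037
c(J) = -3
b = -160 (b = -157 - 3 = -160)
K = -25 (K = 6*(-4) - 1 = -24 - 1 = -25)
K*b = -25*(-160) = 4000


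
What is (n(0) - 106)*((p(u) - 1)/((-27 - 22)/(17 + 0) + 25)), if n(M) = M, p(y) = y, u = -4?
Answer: 4505/188 ≈ 23.963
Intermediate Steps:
(n(0) - 106)*((p(u) - 1)/((-27 - 22)/(17 + 0) + 25)) = (0 - 106)*((-4 - 1)/((-27 - 22)/(17 + 0) + 25)) = -(-530)/(-49/17 + 25) = -(-530)/376/17 = -(-530)*17/376 = -106*(-85/376) = 4505/188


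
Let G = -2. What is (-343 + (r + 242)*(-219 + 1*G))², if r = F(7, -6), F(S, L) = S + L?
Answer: 2920970116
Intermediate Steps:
F(S, L) = L + S
r = 1 (r = -6 + 7 = 1)
(-343 + (r + 242)*(-219 + 1*G))² = (-343 + (1 + 242)*(-219 + 1*(-2)))² = (-343 + 243*(-219 - 2))² = (-343 + 243*(-221))² = (-343 - 53703)² = (-54046)² = 2920970116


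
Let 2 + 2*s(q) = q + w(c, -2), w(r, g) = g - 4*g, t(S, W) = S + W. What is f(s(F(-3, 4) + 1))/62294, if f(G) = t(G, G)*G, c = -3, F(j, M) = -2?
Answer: 9/124588 ≈ 7.2238e-5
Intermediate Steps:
w(r, g) = -3*g
s(q) = 2 + q/2 (s(q) = -1 + (q - 3*(-2))/2 = -1 + (q + 6)/2 = -1 + (6 + q)/2 = -1 + (3 + q/2) = 2 + q/2)
f(G) = 2*G² (f(G) = (G + G)*G = (2*G)*G = 2*G²)
f(s(F(-3, 4) + 1))/62294 = (2*(2 + (-2 + 1)/2)²)/62294 = (2*(2 + (½)*(-1))²)*(1/62294) = (2*(2 - ½)²)*(1/62294) = (2*(3/2)²)*(1/62294) = (2*(9/4))*(1/62294) = (9/2)*(1/62294) = 9/124588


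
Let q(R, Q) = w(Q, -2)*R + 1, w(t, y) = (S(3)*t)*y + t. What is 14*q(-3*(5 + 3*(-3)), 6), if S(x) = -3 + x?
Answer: 1022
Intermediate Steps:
w(t, y) = t (w(t, y) = ((-3 + 3)*t)*y + t = (0*t)*y + t = 0*y + t = 0 + t = t)
q(R, Q) = 1 + Q*R (q(R, Q) = Q*R + 1 = 1 + Q*R)
14*q(-3*(5 + 3*(-3)), 6) = 14*(1 + 6*(-3*(5 + 3*(-3)))) = 14*(1 + 6*(-3*(5 - 9))) = 14*(1 + 6*(-3*(-4))) = 14*(1 + 6*12) = 14*(1 + 72) = 14*73 = 1022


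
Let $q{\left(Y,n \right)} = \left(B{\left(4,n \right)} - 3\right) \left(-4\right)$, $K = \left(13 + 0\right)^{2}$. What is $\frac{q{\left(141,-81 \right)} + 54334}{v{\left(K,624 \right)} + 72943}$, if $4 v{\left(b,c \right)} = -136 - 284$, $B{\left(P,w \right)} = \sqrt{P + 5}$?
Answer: $\frac{27167}{36419} \approx 0.74596$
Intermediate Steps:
$K = 169$ ($K = 13^{2} = 169$)
$B{\left(P,w \right)} = \sqrt{5 + P}$
$q{\left(Y,n \right)} = 0$ ($q{\left(Y,n \right)} = \left(\sqrt{5 + 4} - 3\right) \left(-4\right) = \left(\sqrt{9} - 3\right) \left(-4\right) = \left(3 - 3\right) \left(-4\right) = 0 \left(-4\right) = 0$)
$v{\left(b,c \right)} = -105$ ($v{\left(b,c \right)} = \frac{-136 - 284}{4} = \frac{1}{4} \left(-420\right) = -105$)
$\frac{q{\left(141,-81 \right)} + 54334}{v{\left(K,624 \right)} + 72943} = \frac{0 + 54334}{-105 + 72943} = \frac{54334}{72838} = 54334 \cdot \frac{1}{72838} = \frac{27167}{36419}$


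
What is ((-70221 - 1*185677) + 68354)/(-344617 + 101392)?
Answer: 187544/243225 ≈ 0.77107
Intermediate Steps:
((-70221 - 1*185677) + 68354)/(-344617 + 101392) = ((-70221 - 185677) + 68354)/(-243225) = (-255898 + 68354)*(-1/243225) = -187544*(-1/243225) = 187544/243225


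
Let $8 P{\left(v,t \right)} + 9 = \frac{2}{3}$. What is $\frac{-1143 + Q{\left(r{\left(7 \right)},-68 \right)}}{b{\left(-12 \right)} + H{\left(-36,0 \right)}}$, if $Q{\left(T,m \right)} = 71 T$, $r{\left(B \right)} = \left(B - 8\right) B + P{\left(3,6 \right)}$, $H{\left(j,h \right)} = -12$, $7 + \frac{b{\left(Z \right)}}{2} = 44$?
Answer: $- \frac{41135}{1488} \approx -27.645$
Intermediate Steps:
$P{\left(v,t \right)} = - \frac{25}{24}$ ($P{\left(v,t \right)} = - \frac{9}{8} + \frac{2 \cdot \frac{1}{3}}{8} = - \frac{9}{8} + \frac{1}{8} \cdot \frac{2}{3} = - \frac{9}{8} + \frac{1}{12} = - \frac{25}{24}$)
$b{\left(Z \right)} = 74$ ($b{\left(Z \right)} = -14 + 2 \cdot 44 = -14 + 88 = 74$)
$r{\left(B \right)} = - \frac{25}{24} + B \left(-8 + B\right)$ ($r{\left(B \right)} = \left(B - 8\right) B - \frac{25}{24} = \left(-8 + B\right) B - \frac{25}{24} = B \left(-8 + B\right) - \frac{25}{24} = - \frac{25}{24} + B \left(-8 + B\right)$)
$\frac{-1143 + Q{\left(r{\left(7 \right)},-68 \right)}}{b{\left(-12 \right)} + H{\left(-36,0 \right)}} = \frac{-1143 + 71 \left(- \frac{25}{24} + 7^{2} - 56\right)}{74 - 12} = \frac{-1143 + 71 \left(- \frac{25}{24} + 49 - 56\right)}{62} = \left(-1143 + 71 \left(- \frac{193}{24}\right)\right) \frac{1}{62} = \left(-1143 - \frac{13703}{24}\right) \frac{1}{62} = \left(- \frac{41135}{24}\right) \frac{1}{62} = - \frac{41135}{1488}$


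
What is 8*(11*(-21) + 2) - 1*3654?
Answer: -5486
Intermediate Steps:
8*(11*(-21) + 2) - 1*3654 = 8*(-231 + 2) - 3654 = 8*(-229) - 3654 = -1832 - 3654 = -5486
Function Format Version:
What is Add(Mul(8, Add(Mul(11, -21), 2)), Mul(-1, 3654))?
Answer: -5486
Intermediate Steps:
Add(Mul(8, Add(Mul(11, -21), 2)), Mul(-1, 3654)) = Add(Mul(8, Add(-231, 2)), -3654) = Add(Mul(8, -229), -3654) = Add(-1832, -3654) = -5486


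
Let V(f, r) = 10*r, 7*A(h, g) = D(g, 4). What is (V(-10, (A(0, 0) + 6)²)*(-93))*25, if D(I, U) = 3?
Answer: -47081250/49 ≈ -9.6084e+5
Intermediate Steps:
A(h, g) = 3/7 (A(h, g) = (⅐)*3 = 3/7)
(V(-10, (A(0, 0) + 6)²)*(-93))*25 = ((10*(3/7 + 6)²)*(-93))*25 = ((10*(45/7)²)*(-93))*25 = ((10*(2025/49))*(-93))*25 = ((20250/49)*(-93))*25 = -1883250/49*25 = -47081250/49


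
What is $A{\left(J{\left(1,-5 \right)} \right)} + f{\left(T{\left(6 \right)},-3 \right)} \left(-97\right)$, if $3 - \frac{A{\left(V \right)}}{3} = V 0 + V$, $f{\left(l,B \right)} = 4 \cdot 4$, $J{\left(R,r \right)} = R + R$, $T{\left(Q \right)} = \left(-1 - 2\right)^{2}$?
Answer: $-1549$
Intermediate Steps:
$T{\left(Q \right)} = 9$ ($T{\left(Q \right)} = \left(-3\right)^{2} = 9$)
$J{\left(R,r \right)} = 2 R$
$f{\left(l,B \right)} = 16$
$A{\left(V \right)} = 9 - 3 V$ ($A{\left(V \right)} = 9 - 3 \left(V 0 + V\right) = 9 - 3 \left(0 + V\right) = 9 - 3 V$)
$A{\left(J{\left(1,-5 \right)} \right)} + f{\left(T{\left(6 \right)},-3 \right)} \left(-97\right) = \left(9 - 3 \cdot 2 \cdot 1\right) + 16 \left(-97\right) = \left(9 - 6\right) - 1552 = 3 - 1552 = -1549$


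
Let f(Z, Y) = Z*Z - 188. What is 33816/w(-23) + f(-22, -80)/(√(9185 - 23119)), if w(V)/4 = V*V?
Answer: 8454/529 - 148*I*√13934/6967 ≈ 15.981 - 2.5076*I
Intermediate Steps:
w(V) = 4*V² (w(V) = 4*(V*V) = 4*V²)
f(Z, Y) = -188 + Z² (f(Z, Y) = Z² - 188 = -188 + Z²)
33816/w(-23) + f(-22, -80)/(√(9185 - 23119)) = 33816/((4*(-23)²)) + (-188 + (-22)²)/(√(9185 - 23119)) = 33816/((4*529)) + (-188 + 484)/(√(-13934)) = 33816/2116 + 296/((I*√13934)) = 33816*(1/2116) + 296*(-I*√13934/13934) = 8454/529 - 148*I*√13934/6967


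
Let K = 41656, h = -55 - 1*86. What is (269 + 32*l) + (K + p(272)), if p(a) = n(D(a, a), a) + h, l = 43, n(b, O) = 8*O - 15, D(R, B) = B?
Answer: 45321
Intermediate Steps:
h = -141 (h = -55 - 86 = -141)
n(b, O) = -15 + 8*O
p(a) = -156 + 8*a (p(a) = (-15 + 8*a) - 141 = -156 + 8*a)
(269 + 32*l) + (K + p(272)) = (269 + 32*43) + (41656 + (-156 + 8*272)) = (269 + 1376) + (41656 + (-156 + 2176)) = 1645 + (41656 + 2020) = 1645 + 43676 = 45321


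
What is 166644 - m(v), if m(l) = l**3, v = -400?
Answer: 64166644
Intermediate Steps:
166644 - m(v) = 166644 - 1*(-400)**3 = 166644 - 1*(-64000000) = 166644 + 64000000 = 64166644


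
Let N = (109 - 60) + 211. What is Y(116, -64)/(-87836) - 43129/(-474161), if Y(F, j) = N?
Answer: 21308122/242141893 ≈ 0.087999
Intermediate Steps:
N = 260 (N = 49 + 211 = 260)
Y(F, j) = 260
Y(116, -64)/(-87836) - 43129/(-474161) = 260/(-87836) - 43129/(-474161) = 260*(-1/87836) - 43129*(-1/474161) = -65/21959 + 1003/11027 = 21308122/242141893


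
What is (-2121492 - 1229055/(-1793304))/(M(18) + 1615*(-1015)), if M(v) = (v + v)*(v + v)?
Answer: 1268159620171/979101542472 ≈ 1.2952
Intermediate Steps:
M(v) = 4*v² (M(v) = (2*v)*(2*v) = 4*v²)
(-2121492 - 1229055/(-1793304))/(M(18) + 1615*(-1015)) = (-2121492 - 1229055/(-1793304))/(4*18² + 1615*(-1015)) = (-2121492 - 1229055*(-1/1793304))/(4*324 - 1639225) = (-2121492 + 409685/597768)/(1296 - 1639225) = -1268159620171/597768/(-1637929) = -1268159620171/597768*(-1/1637929) = 1268159620171/979101542472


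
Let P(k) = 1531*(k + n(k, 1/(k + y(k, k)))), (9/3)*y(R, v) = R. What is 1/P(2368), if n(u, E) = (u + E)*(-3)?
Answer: -9472/68679742931 ≈ -1.3792e-7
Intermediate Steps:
y(R, v) = R/3
n(u, E) = -3*E - 3*u (n(u, E) = (E + u)*(-3) = -3*E - 3*u)
P(k) = -3062*k - 13779/(4*k) (P(k) = 1531*(k + (-3/(k + k/3) - 3*k)) = 1531*(k + (-3*3/(4*k) - 3*k)) = 1531*(k + (-9/(4*k) - 3*k)) = 1531*(k + (-3*k - 9/(4*k))) = 1531*(-2*k - 9/(4*k)) = -3062*k - 13779/(4*k))
1/P(2368) = 1/(-3062*2368 - 13779/4/2368) = 1/(-7250816 - 13779/4*1/2368) = 1/(-7250816 - 13779/9472) = 1/(-68679742931/9472) = -9472/68679742931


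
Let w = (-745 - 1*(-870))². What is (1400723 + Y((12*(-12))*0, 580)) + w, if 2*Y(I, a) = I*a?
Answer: 1416348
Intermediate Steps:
w = 15625 (w = (-745 + 870)² = 125² = 15625)
Y(I, a) = I*a/2 (Y(I, a) = (I*a)/2 = I*a/2)
(1400723 + Y((12*(-12))*0, 580)) + w = (1400723 + (½)*((12*(-12))*0)*580) + 15625 = (1400723 + (½)*(-144*0)*580) + 15625 = (1400723 + (½)*0*580) + 15625 = (1400723 + 0) + 15625 = 1400723 + 15625 = 1416348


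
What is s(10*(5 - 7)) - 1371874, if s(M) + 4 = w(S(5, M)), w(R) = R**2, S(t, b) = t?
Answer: -1371853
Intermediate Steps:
s(M) = 21 (s(M) = -4 + 5**2 = -4 + 25 = 21)
s(10*(5 - 7)) - 1371874 = 21 - 1371874 = -1371853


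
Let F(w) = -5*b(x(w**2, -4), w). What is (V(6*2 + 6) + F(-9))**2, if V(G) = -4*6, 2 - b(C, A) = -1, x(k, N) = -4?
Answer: 1521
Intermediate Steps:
b(C, A) = 3 (b(C, A) = 2 - 1*(-1) = 2 + 1 = 3)
V(G) = -24
F(w) = -15 (F(w) = -5*3 = -15)
(V(6*2 + 6) + F(-9))**2 = (-24 - 15)**2 = (-39)**2 = 1521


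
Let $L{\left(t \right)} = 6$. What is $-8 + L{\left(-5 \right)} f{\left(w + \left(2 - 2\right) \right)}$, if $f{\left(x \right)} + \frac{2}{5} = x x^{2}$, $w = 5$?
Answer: $\frac{3698}{5} \approx 739.6$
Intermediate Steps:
$f{\left(x \right)} = - \frac{2}{5} + x^{3}$ ($f{\left(x \right)} = - \frac{2}{5} + x x^{2} = - \frac{2}{5} + x^{3}$)
$-8 + L{\left(-5 \right)} f{\left(w + \left(2 - 2\right) \right)} = -8 + 6 \left(- \frac{2}{5} + \left(5 + \left(2 - 2\right)\right)^{3}\right) = -8 + 6 \left(- \frac{2}{5} + \left(5 + 0\right)^{3}\right) = -8 + 6 \left(- \frac{2}{5} + 5^{3}\right) = -8 + 6 \left(- \frac{2}{5} + 125\right) = -8 + 6 \cdot \frac{623}{5} = -8 + \frac{3738}{5} = \frac{3698}{5}$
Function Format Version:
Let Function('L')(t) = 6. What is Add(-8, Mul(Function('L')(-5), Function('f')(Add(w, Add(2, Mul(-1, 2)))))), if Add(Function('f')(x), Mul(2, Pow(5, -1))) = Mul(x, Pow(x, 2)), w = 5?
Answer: Rational(3698, 5) ≈ 739.60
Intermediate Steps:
Function('f')(x) = Add(Rational(-2, 5), Pow(x, 3)) (Function('f')(x) = Add(Rational(-2, 5), Mul(x, Pow(x, 2))) = Add(Rational(-2, 5), Pow(x, 3)))
Add(-8, Mul(Function('L')(-5), Function('f')(Add(w, Add(2, Mul(-1, 2)))))) = Add(-8, Mul(6, Add(Rational(-2, 5), Pow(Add(5, Add(2, Mul(-1, 2))), 3)))) = Add(-8, Mul(6, Add(Rational(-2, 5), Pow(Add(5, Add(2, -2)), 3)))) = Add(-8, Mul(6, Add(Rational(-2, 5), Pow(Add(5, 0), 3)))) = Add(-8, Mul(6, Add(Rational(-2, 5), Pow(5, 3)))) = Add(-8, Mul(6, Add(Rational(-2, 5), 125))) = Add(-8, Mul(6, Rational(623, 5))) = Add(-8, Rational(3738, 5)) = Rational(3698, 5)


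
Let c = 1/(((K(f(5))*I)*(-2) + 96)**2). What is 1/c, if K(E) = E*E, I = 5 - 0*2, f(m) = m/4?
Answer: 413449/64 ≈ 6460.1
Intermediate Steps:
f(m) = m/4 (f(m) = m*(1/4) = m/4)
I = 5 (I = 5 - 1*0 = 5 + 0 = 5)
K(E) = E**2
c = 64/413449 (c = 1/(((((1/4)*5)**2*5)*(-2) + 96)**2) = 1/((((5/4)**2*5)*(-2) + 96)**2) = 1/((((25/16)*5)*(-2) + 96)**2) = 1/(((125/16)*(-2) + 96)**2) = 1/((-125/8 + 96)**2) = 1/((643/8)**2) = 1/(413449/64) = 64/413449 ≈ 0.00015480)
1/c = 1/(64/413449) = 413449/64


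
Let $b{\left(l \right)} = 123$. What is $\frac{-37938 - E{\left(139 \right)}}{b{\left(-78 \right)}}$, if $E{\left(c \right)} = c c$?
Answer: $- \frac{57259}{123} \approx -465.52$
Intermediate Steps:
$E{\left(c \right)} = c^{2}$
$\frac{-37938 - E{\left(139 \right)}}{b{\left(-78 \right)}} = \frac{-37938 - 139^{2}}{123} = \left(-37938 - 19321\right) \frac{1}{123} = \left(-57259\right) \frac{1}{123} = - \frac{57259}{123}$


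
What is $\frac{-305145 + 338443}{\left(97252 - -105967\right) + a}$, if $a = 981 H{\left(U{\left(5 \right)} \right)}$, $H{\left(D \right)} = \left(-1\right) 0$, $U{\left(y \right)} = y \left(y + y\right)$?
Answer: $\frac{33298}{203219} \approx 0.16385$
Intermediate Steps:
$U{\left(y \right)} = 2 y^{2}$ ($U{\left(y \right)} = y 2 y = 2 y^{2}$)
$H{\left(D \right)} = 0$
$a = 0$ ($a = 981 \cdot 0 = 0$)
$\frac{-305145 + 338443}{\left(97252 - -105967\right) + a} = \frac{-305145 + 338443}{\left(97252 - -105967\right) + 0} = \frac{33298}{\left(97252 + 105967\right) + 0} = \frac{33298}{203219 + 0} = \frac{33298}{203219}$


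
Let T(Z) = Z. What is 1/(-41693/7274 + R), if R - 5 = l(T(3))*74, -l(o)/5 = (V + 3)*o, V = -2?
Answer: -7274/8079463 ≈ -0.00090031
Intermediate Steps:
l(o) = -5*o (l(o) = -5*(-2 + 3)*o = -5*o)
R = -1105 (R = 5 - 5*3*74 = 5 - 15*74 = 5 - 1110 = -1105)
1/(-41693/7274 + R) = 1/(-41693/7274 - 1105) = 1/(-8079463/7274) = -7274/8079463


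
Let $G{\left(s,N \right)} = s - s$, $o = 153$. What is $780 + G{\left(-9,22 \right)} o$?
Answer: $780$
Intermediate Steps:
$G{\left(s,N \right)} = 0$
$780 + G{\left(-9,22 \right)} o = 780 + 0 \cdot 153 = 780 + 0 = 780$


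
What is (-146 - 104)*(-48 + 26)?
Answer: 5500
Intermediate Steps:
(-146 - 104)*(-48 + 26) = -250*(-22) = 5500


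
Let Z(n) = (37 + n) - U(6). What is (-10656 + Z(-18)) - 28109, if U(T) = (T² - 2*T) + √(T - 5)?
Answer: -38771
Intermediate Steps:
U(T) = T² + √(-5 + T) - 2*T (U(T) = (T² - 2*T) + √(-5 + T) = T² + √(-5 + T) - 2*T)
Z(n) = 12 + n (Z(n) = (37 + n) - (6² + √(-5 + 6) - 2*6) = (37 + n) - (36 + √1 - 12) = (37 + n) - (36 + 1 - 12) = (37 + n) - 1*25 = (37 + n) - 25 = 12 + n)
(-10656 + Z(-18)) - 28109 = (-10656 + (12 - 18)) - 28109 = (-10656 - 6) - 28109 = -10662 - 28109 = -38771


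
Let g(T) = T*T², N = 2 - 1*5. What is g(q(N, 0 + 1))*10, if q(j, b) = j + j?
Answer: -2160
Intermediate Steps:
N = -3 (N = 2 - 5 = -3)
q(j, b) = 2*j
g(T) = T³
g(q(N, 0 + 1))*10 = (2*(-3))³*10 = (-6)³*10 = -216*10 = -2160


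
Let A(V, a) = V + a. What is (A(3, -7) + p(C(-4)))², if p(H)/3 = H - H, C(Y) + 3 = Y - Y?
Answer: 16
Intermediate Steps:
C(Y) = -3 (C(Y) = -3 + (Y - Y) = -3 + 0 = -3)
p(H) = 0 (p(H) = 3*(H - H) = 3*0 = 0)
(A(3, -7) + p(C(-4)))² = ((3 - 7) + 0)² = (-4 + 0)² = (-4)² = 16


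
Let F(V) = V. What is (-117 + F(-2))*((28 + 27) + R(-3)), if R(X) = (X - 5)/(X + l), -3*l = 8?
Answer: -6713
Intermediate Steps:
l = -8/3 (l = -1/3*8 = -8/3 ≈ -2.6667)
R(X) = (-5 + X)/(-8/3 + X) (R(X) = (X - 5)/(X - 8/3) = (-5 + X)/(-8/3 + X))
(-117 + F(-2))*((28 + 27) + R(-3)) = (-117 - 2)*((28 + 27) + 3*(-5 - 3)/(-8 + 3*(-3))) = -119*(55 + 3*(-8)/(-8 - 9)) = -119*(55 + 3*(-8)/(-17)) = -119*(55 + 3*(-1/17)*(-8)) = -119*(55 + 24/17) = -119*959/17 = -6713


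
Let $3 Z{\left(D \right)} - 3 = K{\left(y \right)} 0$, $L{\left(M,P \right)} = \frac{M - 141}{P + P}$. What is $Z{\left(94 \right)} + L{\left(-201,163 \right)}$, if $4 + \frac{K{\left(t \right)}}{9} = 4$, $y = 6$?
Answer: $- \frac{8}{163} \approx -0.04908$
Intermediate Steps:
$K{\left(t \right)} = 0$ ($K{\left(t \right)} = -36 + 9 \cdot 4 = -36 + 36 = 0$)
$L{\left(M,P \right)} = \frac{-141 + M}{2 P}$
$Z{\left(D \right)} = 1$ ($Z{\left(D \right)} = 1 + \frac{0 \cdot 0}{3} = 1 + \frac{1}{3} \cdot 0 = 1 + 0 = 1$)
$Z{\left(94 \right)} + L{\left(-201,163 \right)} = 1 + \frac{-141 - 201}{2 \cdot 163} = 1 + \frac{1}{2} \cdot \frac{1}{163} \left(-342\right) = 1 - \frac{171}{163} = - \frac{8}{163}$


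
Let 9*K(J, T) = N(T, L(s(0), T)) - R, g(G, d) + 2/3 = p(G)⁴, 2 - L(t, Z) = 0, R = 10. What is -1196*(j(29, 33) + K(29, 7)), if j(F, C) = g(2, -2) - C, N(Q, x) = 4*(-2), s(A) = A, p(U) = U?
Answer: 70564/3 ≈ 23521.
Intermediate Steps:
L(t, Z) = 2 (L(t, Z) = 2 - 1*0 = 2 + 0 = 2)
g(G, d) = -⅔ + G⁴
N(Q, x) = -8
j(F, C) = 46/3 - C (j(F, C) = (-⅔ + 2⁴) - C = (-⅔ + 16) - C = 46/3 - C)
K(J, T) = -2 (K(J, T) = (-8 - 1*10)/9 = (-8 - 10)/9 = (⅑)*(-18) = -2)
-1196*(j(29, 33) + K(29, 7)) = -1196*((46/3 - 1*33) - 2) = -1196*((46/3 - 33) - 2) = -1196*(-53/3 - 2) = -1196*(-59/3) = 70564/3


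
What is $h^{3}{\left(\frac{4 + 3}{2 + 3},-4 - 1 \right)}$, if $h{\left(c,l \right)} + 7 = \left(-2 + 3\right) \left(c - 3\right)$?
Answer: $- \frac{79507}{125} \approx -636.06$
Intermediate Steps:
$h{\left(c,l \right)} = -10 + c$ ($h{\left(c,l \right)} = -7 + \left(-2 + 3\right) \left(c - 3\right) = -7 + 1 \left(-3 + c\right) = -7 + \left(-3 + c\right) = -10 + c$)
$h^{3}{\left(\frac{4 + 3}{2 + 3},-4 - 1 \right)} = \left(-10 + \frac{4 + 3}{2 + 3}\right)^{3} = \left(-10 + \frac{7}{5}\right)^{3} = \left(- \frac{43}{5}\right)^{3} = - \frac{79507}{125}$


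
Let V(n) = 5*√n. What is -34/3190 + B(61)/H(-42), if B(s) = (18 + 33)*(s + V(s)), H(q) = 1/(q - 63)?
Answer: -521014742/1595 - 26775*√61 ≈ -5.3577e+5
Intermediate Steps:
H(q) = 1/(-63 + q)
B(s) = 51*s + 255*√s (B(s) = (18 + 33)*(s + 5*√s) = 51*(s + 5*√s) = 51*s + 255*√s)
-34/3190 + B(61)/H(-42) = -34/3190 + (51*61 + 255*√61)/(1/(-63 - 42)) = -34*1/3190 + (3111 + 255*√61)/(1/(-105)) = -17/1595 + (3111 + 255*√61)/(-1/105) = -17/1595 + (3111 + 255*√61)*(-105) = -17/1595 + (-326655 - 26775*√61) = -521014742/1595 - 26775*√61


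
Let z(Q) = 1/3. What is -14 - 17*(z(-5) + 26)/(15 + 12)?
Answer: -2477/81 ≈ -30.580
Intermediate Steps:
z(Q) = ⅓
-14 - 17*(z(-5) + 26)/(15 + 12) = -14 - 17*(⅓ + 26)/(15 + 12) = -14 - 1343/(3*27) = -14 - 17*79/81 = -14 - 1343/81 = -2477/81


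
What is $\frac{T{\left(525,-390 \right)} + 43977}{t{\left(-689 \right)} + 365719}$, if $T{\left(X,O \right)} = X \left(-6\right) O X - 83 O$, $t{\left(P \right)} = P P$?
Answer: $\frac{645038847}{840440} \approx 767.5$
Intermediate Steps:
$t{\left(P \right)} = P^{2}$
$T{\left(X,O \right)} = - 83 O - 6 O X^{2}$ ($T{\left(X,O \right)} = - 6 X O X - 83 O = - 6 O X X - 83 O = - 6 O X^{2} - 83 O = - 83 O - 6 O X^{2}$)
$\frac{T{\left(525,-390 \right)} + 43977}{t{\left(-689 \right)} + 365719} = \frac{\left(-1\right) \left(-390\right) \left(83 + 6 \cdot 525^{2}\right) + 43977}{\left(-689\right)^{2} + 365719} = \frac{\left(-1\right) \left(-390\right) \left(83 + 6 \cdot 275625\right) + 43977}{474721 + 365719} = \frac{\left(-1\right) \left(-390\right) \left(83 + 1653750\right) + 43977}{840440} = \left(\left(-1\right) \left(-390\right) 1653833 + 43977\right) \frac{1}{840440} = \left(644994870 + 43977\right) \frac{1}{840440} = 645038847 \cdot \frac{1}{840440} = \frac{645038847}{840440}$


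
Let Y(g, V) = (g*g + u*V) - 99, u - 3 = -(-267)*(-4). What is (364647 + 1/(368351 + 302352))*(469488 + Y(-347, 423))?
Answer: 34069311981601126/670703 ≈ 5.0796e+10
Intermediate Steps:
u = -1065 (u = 3 - (-267)*(-4) = 3 - 89*12 = 3 - 1068 = -1065)
Y(g, V) = -99 + g**2 - 1065*V (Y(g, V) = (g*g - 1065*V) - 99 = (g**2 - 1065*V) - 99 = -99 + g**2 - 1065*V)
(364647 + 1/(368351 + 302352))*(469488 + Y(-347, 423)) = (364647 + 1/(368351 + 302352))*(469488 + (-99 + (-347)**2 - 1065*423)) = (364647 + 1/670703)*(469488 + (-99 + 120409 - 450495)) = (364647 + 1/670703)*(469488 - 330185) = (244569836842/670703)*139303 = 34069311981601126/670703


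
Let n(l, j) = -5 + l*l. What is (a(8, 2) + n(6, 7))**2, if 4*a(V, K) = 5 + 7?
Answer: 1156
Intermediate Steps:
a(V, K) = 3 (a(V, K) = (5 + 7)/4 = (1/4)*12 = 3)
n(l, j) = -5 + l**2
(a(8, 2) + n(6, 7))**2 = (3 + (-5 + 6**2))**2 = (3 + (-5 + 36))**2 = (3 + 31)**2 = 34**2 = 1156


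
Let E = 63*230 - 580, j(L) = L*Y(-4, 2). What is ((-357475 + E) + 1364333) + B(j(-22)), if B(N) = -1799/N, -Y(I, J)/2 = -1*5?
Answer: 224570759/220 ≈ 1.0208e+6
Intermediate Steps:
Y(I, J) = 10 (Y(I, J) = -(-2)*5 = -2*(-5) = 10)
j(L) = 10*L (j(L) = L*10 = 10*L)
E = 13910 (E = 14490 - 580 = 13910)
((-357475 + E) + 1364333) + B(j(-22)) = ((-357475 + 13910) + 1364333) - 1799/(10*(-22)) = (-343565 + 1364333) - 1799/(-220) = 1020768 - 1799*(-1/220) = 1020768 + 1799/220 = 224570759/220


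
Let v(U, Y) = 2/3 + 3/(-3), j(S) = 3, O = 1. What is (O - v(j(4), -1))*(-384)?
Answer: -512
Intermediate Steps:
v(U, Y) = -⅓ (v(U, Y) = 2*(⅓) + 3*(-⅓) = ⅔ - 1 = -⅓)
(O - v(j(4), -1))*(-384) = (1 - 1*(-⅓))*(-384) = (1 + ⅓)*(-384) = (4/3)*(-384) = -512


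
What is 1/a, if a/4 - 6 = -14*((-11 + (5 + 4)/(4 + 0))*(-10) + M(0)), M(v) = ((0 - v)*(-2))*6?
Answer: -1/4876 ≈ -0.00020509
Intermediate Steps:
M(v) = 12*v (M(v) = (-v*(-2))*6 = (2*v)*6 = 12*v)
a = -4876 (a = 24 + 4*(-14*((-11 + (5 + 4)/(4 + 0))*(-10) + 12*0)) = 24 + 4*(-14*((-11 + 9/4)*(-10) + 0)) = 24 + 4*(-14*(-35/4*(-10) + 0)) = 24 + 4*(-14*(175/2 + 0)) = 24 + 4*(-14*175/2) = 24 + 4*(-1225) = 24 - 4900 = -4876)
1/a = 1/(-4876) = -1/4876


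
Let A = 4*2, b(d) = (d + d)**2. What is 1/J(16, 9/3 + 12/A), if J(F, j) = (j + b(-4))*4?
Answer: 1/274 ≈ 0.0036496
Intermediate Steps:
b(d) = 4*d**2 (b(d) = (2*d)**2 = 4*d**2)
A = 8
J(F, j) = 256 + 4*j (J(F, j) = (j + 4*(-4)**2)*4 = (j + 4*16)*4 = (j + 64)*4 = (64 + j)*4 = 256 + 4*j)
1/J(16, 9/3 + 12/A) = 1/(256 + 4*(9/3 + 12/8)) = 1/(256 + 4*(9*(1/3) + 12*(1/8))) = 1/(256 + 4*(3 + 3/2)) = 1/(256 + 4*(9/2)) = 1/(256 + 18) = 1/274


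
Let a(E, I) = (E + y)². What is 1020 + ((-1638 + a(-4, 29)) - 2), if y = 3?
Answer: -619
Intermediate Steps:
a(E, I) = (3 + E)² (a(E, I) = (E + 3)² = (3 + E)²)
1020 + ((-1638 + a(-4, 29)) - 2) = 1020 + ((-1638 + (3 - 4)²) - 2) = 1020 + ((-1638 + (-1)²) - 2) = 1020 + ((-1638 + 1) - 2) = 1020 + (-1637 - 2) = 1020 - 1639 = -619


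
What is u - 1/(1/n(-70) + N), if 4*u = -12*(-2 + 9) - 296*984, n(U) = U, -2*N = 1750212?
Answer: -4461806773307/61257421 ≈ -72837.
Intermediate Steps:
N = -875106 (N = -1/2*1750212 = -875106)
u = -72837 (u = (-12*(-2 + 9) - 296*984)/4 = (-12*7 - 291264)/4 = (-84 - 291264)/4 = (1/4)*(-291348) = -72837)
u - 1/(1/n(-70) + N) = -72837 - 1/(1/(-70) - 875106) = -72837 - 1/(-1/70 - 875106) = -72837 - 1/(-61257421/70) = -72837 - 1*(-70/61257421) = -72837 + 70/61257421 = -4461806773307/61257421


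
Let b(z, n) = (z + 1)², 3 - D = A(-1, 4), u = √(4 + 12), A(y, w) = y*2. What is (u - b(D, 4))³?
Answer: -32768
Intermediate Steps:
A(y, w) = 2*y
u = 4 (u = √16 = 4)
D = 5 (D = 3 - 2*(-1) = 3 - 1*(-2) = 3 + 2 = 5)
b(z, n) = (1 + z)²
(u - b(D, 4))³ = (4 - (1 + 5)²)³ = (4 - 1*6²)³ = (4 - 1*36)³ = (4 - 36)³ = (-32)³ = -32768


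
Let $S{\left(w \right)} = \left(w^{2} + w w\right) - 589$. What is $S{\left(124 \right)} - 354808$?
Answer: $-324645$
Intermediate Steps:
$S{\left(w \right)} = -589 + 2 w^{2}$ ($S{\left(w \right)} = \left(w^{2} + w^{2}\right) - 589 = 2 w^{2} - 589 = -589 + 2 w^{2}$)
$S{\left(124 \right)} - 354808 = \left(-589 + 2 \cdot 124^{2}\right) - 354808 = \left(-589 + 2 \cdot 15376\right) - 354808 = \left(-589 + 30752\right) - 354808 = 30163 - 354808 = -324645$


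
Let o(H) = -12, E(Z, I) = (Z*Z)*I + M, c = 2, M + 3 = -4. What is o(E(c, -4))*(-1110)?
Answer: 13320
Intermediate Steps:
M = -7 (M = -3 - 4 = -7)
E(Z, I) = -7 + I*Z² (E(Z, I) = (Z*Z)*I - 7 = Z²*I - 7 = I*Z² - 7 = -7 + I*Z²)
o(E(c, -4))*(-1110) = -12*(-1110) = 13320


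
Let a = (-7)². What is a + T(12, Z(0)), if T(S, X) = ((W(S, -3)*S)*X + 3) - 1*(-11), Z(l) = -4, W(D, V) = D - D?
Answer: 63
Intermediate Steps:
W(D, V) = 0
T(S, X) = 14 (T(S, X) = ((0*S)*X + 3) - 1*(-11) = (0*X + 3) + 11 = (0 + 3) + 11 = 3 + 11 = 14)
a = 49
a + T(12, Z(0)) = 49 + 14 = 63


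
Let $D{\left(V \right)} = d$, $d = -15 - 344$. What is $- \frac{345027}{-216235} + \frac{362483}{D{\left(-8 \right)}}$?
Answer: $- \frac{78257646812}{77628365} \approx -1008.1$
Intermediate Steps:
$d = -359$ ($d = -15 - 344 = -359$)
$D{\left(V \right)} = -359$
$- \frac{345027}{-216235} + \frac{362483}{D{\left(-8 \right)}} = - \frac{345027}{-216235} + \frac{362483}{-359} = \left(-345027\right) \left(- \frac{1}{216235}\right) + 362483 \left(- \frac{1}{359}\right) = \frac{345027}{216235} - \frac{362483}{359} = - \frac{78257646812}{77628365}$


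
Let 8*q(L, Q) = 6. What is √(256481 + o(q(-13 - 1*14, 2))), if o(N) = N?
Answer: √1025927/2 ≈ 506.44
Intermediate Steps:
q(L, Q) = ¾ (q(L, Q) = (⅛)*6 = ¾)
√(256481 + o(q(-13 - 1*14, 2))) = √(256481 + ¾) = √(1025927/4) = √1025927/2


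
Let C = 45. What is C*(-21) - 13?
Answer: -958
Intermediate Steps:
C*(-21) - 13 = 45*(-21) - 13 = -945 - 13 = -958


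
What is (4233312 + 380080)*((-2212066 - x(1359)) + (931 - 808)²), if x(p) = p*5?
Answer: -10166679578944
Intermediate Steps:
x(p) = 5*p
(4233312 + 380080)*((-2212066 - x(1359)) + (931 - 808)²) = (4233312 + 380080)*((-2212066 - 5*1359) + (931 - 808)²) = 4613392*((-2212066 - 1*6795) + 123²) = 4613392*((-2212066 - 6795) + 15129) = 4613392*(-2218861 + 15129) = 4613392*(-2203732) = -10166679578944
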